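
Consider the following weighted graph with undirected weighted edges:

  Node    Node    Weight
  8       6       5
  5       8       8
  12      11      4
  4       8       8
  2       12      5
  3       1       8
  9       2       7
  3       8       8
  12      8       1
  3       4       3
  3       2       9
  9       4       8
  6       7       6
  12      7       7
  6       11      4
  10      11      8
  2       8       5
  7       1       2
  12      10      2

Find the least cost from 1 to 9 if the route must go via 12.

21

Shortest 1→12: 1–7–12 = 9
Best 12 to 9: 12–2–9 costing 12
Total via 12: 9 + 12 = 21.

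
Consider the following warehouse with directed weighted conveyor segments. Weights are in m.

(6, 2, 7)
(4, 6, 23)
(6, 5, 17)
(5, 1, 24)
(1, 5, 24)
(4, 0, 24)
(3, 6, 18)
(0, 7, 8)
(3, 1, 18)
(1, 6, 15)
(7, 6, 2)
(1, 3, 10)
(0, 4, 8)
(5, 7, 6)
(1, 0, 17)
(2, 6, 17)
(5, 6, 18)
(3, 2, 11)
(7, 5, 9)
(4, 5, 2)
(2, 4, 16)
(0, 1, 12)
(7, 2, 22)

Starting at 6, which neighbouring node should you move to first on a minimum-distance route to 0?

2

Candidate routes:
6–2–4–0: 7+16+24 = 47
6–2–4–5–1–0: 7+16+2+24+17 = 66
6–5–1–0: 17+24+17 = 58
6–5–7–2–4–0: 17+6+22+16+24 = 85
Cheapest is 6–2–4–0 at 47 m.
So from 6 the first move is to 2.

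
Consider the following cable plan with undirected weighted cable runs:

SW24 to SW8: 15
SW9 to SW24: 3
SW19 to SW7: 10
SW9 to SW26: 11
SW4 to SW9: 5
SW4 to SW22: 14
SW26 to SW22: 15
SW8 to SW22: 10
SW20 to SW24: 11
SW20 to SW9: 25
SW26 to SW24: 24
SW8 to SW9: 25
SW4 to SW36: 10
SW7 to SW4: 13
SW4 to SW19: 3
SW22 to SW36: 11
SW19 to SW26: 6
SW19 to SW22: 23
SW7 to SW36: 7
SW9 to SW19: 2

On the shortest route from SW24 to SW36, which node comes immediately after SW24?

Compare a few routes:
SW24 - SW9 - SW19 - SW7 - SW36: 3+2+10+7 = 22
SW24 - SW9 - SW4 - SW36: 3+5+10 = 18
SW24 - SW9 - SW4 - SW7 - SW36: 3+5+13+7 = 28
The minimum is 18 via SW24 - SW9 - SW4 - SW36.
So from SW24 the first move is to SW9.

SW9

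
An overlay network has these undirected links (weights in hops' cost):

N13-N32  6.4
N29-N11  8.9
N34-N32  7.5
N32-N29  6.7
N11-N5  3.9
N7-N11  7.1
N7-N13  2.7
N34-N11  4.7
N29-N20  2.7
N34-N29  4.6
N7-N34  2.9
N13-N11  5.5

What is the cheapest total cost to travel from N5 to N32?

15.8 hops' cost

Enumerating some paths:
N5 → N11 → N34 → N29 → N32: 3.9+4.7+4.6+6.7 = 19.9
N5 → N11 → N29 → N32: 3.9+8.9+6.7 = 19.5
N5 → N11 → N34 → N32: 3.9+4.7+7.5 = 16.1
N5 → N11 → N13 → N32: 3.9+5.5+6.4 = 15.8
The minimum is 15.8 hops' cost via N5 → N11 → N13 → N32.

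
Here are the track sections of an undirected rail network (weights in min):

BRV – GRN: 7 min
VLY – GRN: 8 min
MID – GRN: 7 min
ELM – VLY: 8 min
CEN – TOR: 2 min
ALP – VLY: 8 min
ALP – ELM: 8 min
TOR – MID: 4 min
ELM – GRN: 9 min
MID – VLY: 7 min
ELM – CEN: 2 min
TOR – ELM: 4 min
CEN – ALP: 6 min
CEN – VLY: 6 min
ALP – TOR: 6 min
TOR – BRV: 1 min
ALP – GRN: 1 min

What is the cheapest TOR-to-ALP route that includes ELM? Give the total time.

12 min

Shortest TOR→ELM: TOR → ELM = 4
Best ELM to ALP: ELM → ALP costing 8
Total via ELM: 4 + 8 = 12 min.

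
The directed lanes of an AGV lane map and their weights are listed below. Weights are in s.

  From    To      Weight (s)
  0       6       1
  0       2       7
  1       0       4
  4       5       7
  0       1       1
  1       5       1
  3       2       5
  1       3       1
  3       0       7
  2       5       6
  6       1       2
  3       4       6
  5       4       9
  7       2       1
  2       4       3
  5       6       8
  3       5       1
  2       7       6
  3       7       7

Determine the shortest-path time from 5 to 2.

Shortest distances from 5:
5: 0
6: 8  (via 5)
4: 9  (via 5)
1: 10  (via 6)
3: 11  (via 1)
0: 14  (via 1)
2: 16  (via 3)
Shortest route: 5 → 6 → 1 → 3 → 2 = 16 s.

16 s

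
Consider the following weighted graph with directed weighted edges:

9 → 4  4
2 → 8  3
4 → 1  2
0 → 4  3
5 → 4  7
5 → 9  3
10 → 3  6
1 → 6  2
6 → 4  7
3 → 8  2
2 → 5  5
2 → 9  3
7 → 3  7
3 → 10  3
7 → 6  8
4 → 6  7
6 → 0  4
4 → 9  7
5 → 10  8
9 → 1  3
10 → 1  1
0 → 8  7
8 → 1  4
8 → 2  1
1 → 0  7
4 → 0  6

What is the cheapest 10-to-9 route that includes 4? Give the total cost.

Best 10 to 4: 10 → 1 → 6 → 4 costing 10
Best 4 to 9: 4 → 9 costing 7
Total via 4: 10 + 7 = 17.

17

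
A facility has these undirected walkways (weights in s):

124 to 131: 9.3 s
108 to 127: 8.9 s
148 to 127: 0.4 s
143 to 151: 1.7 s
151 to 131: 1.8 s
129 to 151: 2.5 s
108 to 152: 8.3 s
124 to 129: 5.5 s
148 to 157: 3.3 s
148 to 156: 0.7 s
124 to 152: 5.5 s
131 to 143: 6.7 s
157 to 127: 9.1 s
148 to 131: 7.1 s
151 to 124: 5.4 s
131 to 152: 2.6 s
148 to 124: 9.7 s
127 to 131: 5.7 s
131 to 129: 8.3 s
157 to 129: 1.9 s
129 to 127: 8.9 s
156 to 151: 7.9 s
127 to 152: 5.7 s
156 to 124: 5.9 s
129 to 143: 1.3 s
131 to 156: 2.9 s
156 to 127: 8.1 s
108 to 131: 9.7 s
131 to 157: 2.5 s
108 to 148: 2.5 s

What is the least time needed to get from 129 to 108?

Shortest distances from 129:
129: 0
143: 1.3  (via 129)
157: 1.9  (via 129)
151: 2.5  (via 129)
131: 4.3  (via 151)
148: 5.2  (via 157)
124: 5.5  (via 129)
127: 5.6  (via 148)
156: 5.9  (via 148)
152: 6.9  (via 131)
108: 7.7  (via 148)
Shortest route: 129 → 157 → 148 → 108 = 7.7 s.

7.7 s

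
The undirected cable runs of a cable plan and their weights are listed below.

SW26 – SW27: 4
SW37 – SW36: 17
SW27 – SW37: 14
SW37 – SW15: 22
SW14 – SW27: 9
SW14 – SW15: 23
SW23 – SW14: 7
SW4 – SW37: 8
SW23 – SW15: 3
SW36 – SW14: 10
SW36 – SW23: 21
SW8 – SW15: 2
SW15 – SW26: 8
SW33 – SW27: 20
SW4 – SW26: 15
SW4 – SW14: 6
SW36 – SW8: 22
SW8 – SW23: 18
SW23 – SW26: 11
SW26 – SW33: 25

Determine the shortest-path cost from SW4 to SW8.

Compare a few routes:
SW4 - SW14 - SW27 - SW26 - SW15 - SW8: 6+9+4+8+2 = 29
SW4 - SW26 - SW15 - SW8: 15+8+2 = 25
SW4 - SW14 - SW23 - SW15 - SW8: 6+7+3+2 = 18
The minimum is 18 via SW4 - SW14 - SW23 - SW15 - SW8.

18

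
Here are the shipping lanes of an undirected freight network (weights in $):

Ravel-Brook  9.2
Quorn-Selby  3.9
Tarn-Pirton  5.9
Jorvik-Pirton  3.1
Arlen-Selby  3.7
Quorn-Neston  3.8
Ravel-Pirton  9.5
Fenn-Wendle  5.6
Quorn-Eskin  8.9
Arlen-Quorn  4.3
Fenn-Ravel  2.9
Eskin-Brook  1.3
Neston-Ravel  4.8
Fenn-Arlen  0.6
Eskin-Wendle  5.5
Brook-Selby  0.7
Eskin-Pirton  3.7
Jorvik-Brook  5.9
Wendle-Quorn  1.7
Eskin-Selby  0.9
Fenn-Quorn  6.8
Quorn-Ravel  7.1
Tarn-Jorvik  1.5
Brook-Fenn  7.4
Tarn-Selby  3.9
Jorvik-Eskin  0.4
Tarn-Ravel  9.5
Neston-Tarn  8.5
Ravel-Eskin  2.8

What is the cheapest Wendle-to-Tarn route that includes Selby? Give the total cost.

$8.4

Best Wendle to Selby: Wendle–Quorn–Selby costing 5.6
Shortest Selby→Tarn: Selby–Eskin–Jorvik–Tarn = 2.8
Total via Selby: 5.6 + 2.8 = $8.4.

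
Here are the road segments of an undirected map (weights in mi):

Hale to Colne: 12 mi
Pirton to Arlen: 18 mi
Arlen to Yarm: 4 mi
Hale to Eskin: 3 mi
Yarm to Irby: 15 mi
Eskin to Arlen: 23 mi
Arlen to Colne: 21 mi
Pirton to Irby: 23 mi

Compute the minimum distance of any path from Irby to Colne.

Compare a few routes:
Irby → Yarm → Arlen → Colne: 15+4+21 = 40
Irby → Yarm → Arlen → Eskin → Hale → Colne: 15+4+23+3+12 = 57
Irby → Pirton → Arlen → Colne: 23+18+21 = 62
Irby → Pirton → Arlen → Eskin → Hale → Colne: 23+18+23+3+12 = 79
Cheapest is Irby → Yarm → Arlen → Colne at 40 mi.

40 mi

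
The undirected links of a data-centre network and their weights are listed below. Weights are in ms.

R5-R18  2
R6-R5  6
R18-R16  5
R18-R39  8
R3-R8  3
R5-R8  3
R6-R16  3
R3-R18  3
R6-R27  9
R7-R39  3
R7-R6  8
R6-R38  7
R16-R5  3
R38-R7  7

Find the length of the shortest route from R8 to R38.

Candidate routes:
R8 - R3 - R18 - R5 - R16 - R6 - R38: 3+3+2+3+3+7 = 21
R8 - R3 - R18 - R16 - R6 - R38: 3+3+5+3+7 = 21
R8 - R5 - R6 - R38: 3+6+7 = 16
R8 - R5 - R18 - R16 - R6 - R38: 3+2+5+3+7 = 20
The minimum is 16 ms via R8 - R5 - R6 - R38.

16 ms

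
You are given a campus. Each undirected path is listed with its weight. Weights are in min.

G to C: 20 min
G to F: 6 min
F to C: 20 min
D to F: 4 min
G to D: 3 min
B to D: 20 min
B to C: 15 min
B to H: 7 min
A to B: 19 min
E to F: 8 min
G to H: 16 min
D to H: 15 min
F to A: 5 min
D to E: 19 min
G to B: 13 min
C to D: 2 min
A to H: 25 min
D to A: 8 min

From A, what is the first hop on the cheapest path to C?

Candidate routes:
A - F - C: 5+20 = 25
A - F - G - D - C: 5+6+3+2 = 16
A - F - D - C: 5+4+2 = 11
A - D - C: 8+2 = 10
The minimum is 10 min via A - D - C.
So from A the first move is to D.

D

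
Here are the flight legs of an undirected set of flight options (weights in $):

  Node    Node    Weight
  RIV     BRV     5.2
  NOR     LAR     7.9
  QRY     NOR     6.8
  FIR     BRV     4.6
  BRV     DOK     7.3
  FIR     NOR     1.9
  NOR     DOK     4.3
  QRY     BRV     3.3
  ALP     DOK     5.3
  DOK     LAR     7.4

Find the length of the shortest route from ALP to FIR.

$11.5

Enumerating some paths:
ALP–DOK–BRV–FIR: 5.3+7.3+4.6 = 17.2
ALP–DOK–NOR–FIR: 5.3+4.3+1.9 = 11.5
The minimum is $11.5 via ALP–DOK–NOR–FIR.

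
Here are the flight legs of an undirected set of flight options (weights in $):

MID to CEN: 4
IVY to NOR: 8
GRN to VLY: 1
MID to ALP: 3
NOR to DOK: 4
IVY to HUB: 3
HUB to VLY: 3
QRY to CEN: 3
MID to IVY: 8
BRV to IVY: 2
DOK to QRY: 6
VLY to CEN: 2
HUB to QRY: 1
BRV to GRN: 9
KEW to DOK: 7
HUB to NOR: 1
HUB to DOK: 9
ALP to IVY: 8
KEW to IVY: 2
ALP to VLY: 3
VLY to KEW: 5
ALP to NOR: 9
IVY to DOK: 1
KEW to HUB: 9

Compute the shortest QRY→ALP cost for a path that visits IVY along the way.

$12

Shortest QRY→IVY: QRY → HUB → IVY = 4
Shortest IVY→ALP: IVY → ALP = 8
Total via IVY: 4 + 8 = $12.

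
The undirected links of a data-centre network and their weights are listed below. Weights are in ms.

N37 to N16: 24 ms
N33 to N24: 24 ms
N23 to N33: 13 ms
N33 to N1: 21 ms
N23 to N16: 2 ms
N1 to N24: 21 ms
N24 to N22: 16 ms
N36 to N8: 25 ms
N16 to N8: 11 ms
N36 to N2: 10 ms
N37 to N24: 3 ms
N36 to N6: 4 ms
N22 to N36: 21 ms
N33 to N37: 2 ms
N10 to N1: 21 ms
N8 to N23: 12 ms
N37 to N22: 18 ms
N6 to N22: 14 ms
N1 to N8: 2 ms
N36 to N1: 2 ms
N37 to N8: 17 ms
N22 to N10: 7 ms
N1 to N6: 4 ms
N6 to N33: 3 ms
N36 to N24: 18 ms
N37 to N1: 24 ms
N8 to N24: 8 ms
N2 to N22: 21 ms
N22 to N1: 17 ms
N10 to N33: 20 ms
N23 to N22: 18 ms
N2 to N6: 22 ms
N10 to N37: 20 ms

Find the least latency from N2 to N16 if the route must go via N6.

Best N2 to N6: N2–N36–N6 costing 14
Shortest N6→N16: N6–N1–N8–N16 = 17
Total via N6: 14 + 17 = 31 ms.

31 ms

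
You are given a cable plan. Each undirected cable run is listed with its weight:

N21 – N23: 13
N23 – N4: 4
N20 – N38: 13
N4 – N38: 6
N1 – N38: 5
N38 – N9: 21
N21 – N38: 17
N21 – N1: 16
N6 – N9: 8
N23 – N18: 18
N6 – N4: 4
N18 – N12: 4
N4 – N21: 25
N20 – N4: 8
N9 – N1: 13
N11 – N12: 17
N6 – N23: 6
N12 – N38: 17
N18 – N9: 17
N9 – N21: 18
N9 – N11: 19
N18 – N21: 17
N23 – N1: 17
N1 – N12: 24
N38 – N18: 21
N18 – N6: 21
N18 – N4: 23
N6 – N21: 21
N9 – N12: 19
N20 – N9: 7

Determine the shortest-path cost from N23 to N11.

Enumerating some paths:
N23 - N4 - N6 - N9 - N11: 4+4+8+19 = 35
N23 - N6 - N9 - N11: 6+8+19 = 33
The minimum is 33 via N23 - N6 - N9 - N11.

33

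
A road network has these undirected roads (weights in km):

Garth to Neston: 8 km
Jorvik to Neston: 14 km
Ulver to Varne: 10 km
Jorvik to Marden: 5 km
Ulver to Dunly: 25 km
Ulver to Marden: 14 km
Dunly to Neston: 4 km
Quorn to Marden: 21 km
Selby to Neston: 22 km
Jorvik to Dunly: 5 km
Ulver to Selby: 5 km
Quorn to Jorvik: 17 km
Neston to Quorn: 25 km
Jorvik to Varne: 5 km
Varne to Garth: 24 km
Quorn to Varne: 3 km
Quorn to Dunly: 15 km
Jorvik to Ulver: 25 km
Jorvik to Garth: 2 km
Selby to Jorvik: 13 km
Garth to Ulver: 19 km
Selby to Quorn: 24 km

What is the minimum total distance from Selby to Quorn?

Shortest distances from Selby:
Selby: 0
Ulver: 5  (via Selby)
Jorvik: 13  (via Selby)
Garth: 15  (via Jorvik)
Varne: 15  (via Ulver)
Marden: 18  (via Jorvik)
Dunly: 18  (via Jorvik)
Quorn: 18  (via Varne)
Shortest route: Selby–Ulver–Varne–Quorn = 18 km.

18 km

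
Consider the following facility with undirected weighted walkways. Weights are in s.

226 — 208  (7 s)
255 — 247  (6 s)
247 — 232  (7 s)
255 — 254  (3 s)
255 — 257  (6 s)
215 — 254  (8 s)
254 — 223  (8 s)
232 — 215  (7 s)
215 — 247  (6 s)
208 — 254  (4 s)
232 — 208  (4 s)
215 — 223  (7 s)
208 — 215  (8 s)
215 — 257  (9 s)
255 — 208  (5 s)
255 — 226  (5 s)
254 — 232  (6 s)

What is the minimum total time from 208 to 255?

5 s

Settle nodes by increasing distance from 208:
208: 0
254: 4  (via 208)
232: 4  (via 208)
255: 5  (via 208)
Shortest route: 208 → 255 = 5 s.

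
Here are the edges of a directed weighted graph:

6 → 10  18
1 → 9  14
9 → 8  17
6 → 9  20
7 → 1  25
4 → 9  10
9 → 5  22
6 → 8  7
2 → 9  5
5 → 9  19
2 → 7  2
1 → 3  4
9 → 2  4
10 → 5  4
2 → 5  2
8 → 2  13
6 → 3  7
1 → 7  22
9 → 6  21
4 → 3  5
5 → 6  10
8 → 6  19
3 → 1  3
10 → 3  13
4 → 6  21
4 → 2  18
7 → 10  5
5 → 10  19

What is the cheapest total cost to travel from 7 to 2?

Settle nodes by increasing distance from 7:
7: 0
10: 5  (via 7)
5: 9  (via 10)
3: 18  (via 10)
6: 19  (via 5)
1: 21  (via 3)
8: 26  (via 6)
9: 28  (via 5)
2: 32  (via 9)
Shortest route: 7–10–5–9–2 = 32.

32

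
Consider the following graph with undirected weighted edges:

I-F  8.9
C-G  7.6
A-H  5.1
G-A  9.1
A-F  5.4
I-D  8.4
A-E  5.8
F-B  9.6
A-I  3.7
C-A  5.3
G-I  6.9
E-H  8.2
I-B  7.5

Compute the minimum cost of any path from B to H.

16.3

Compare a few routes:
B–I–A–H: 7.5+3.7+5.1 = 16.3
B–F–A–H: 9.6+5.4+5.1 = 20.1
Cheapest is B–I–A–H at 16.3.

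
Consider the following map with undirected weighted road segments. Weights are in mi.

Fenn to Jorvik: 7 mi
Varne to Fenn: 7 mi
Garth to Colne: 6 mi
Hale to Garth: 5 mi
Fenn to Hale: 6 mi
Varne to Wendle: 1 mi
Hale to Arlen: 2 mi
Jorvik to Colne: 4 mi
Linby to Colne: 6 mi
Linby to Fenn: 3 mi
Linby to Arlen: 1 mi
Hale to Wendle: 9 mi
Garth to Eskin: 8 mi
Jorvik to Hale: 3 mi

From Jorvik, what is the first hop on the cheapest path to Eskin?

Compare a few routes:
Jorvik → Colne → Garth → Eskin: 4+6+8 = 18
Jorvik → Hale → Garth → Eskin: 3+5+8 = 16
Cheapest is Jorvik → Hale → Garth → Eskin at 16 mi.
So from Jorvik the first move is to Hale.

Hale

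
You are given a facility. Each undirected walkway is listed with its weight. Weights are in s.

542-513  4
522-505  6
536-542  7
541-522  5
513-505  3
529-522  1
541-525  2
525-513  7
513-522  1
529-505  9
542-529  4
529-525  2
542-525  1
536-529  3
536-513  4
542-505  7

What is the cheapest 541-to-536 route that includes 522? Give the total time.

Shortest 541→522: 541 → 522 = 5
Best 522 to 536: 522 → 529 → 536 costing 4
Total via 522: 5 + 4 = 9 s.

9 s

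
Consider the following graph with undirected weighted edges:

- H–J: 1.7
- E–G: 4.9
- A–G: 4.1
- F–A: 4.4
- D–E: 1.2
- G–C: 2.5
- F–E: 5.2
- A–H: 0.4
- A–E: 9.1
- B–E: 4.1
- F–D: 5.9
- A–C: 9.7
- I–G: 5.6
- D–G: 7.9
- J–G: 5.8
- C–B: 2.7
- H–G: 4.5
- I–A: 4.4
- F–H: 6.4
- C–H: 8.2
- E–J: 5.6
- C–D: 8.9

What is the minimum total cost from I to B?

10.8

Candidate routes:
I–A–H–G–C–B: 4.4+0.4+4.5+2.5+2.7 = 14.5
I–A–G–C–B: 4.4+4.1+2.5+2.7 = 13.7
I–G–C–B: 5.6+2.5+2.7 = 10.8
Cheapest is I–G–C–B at 10.8.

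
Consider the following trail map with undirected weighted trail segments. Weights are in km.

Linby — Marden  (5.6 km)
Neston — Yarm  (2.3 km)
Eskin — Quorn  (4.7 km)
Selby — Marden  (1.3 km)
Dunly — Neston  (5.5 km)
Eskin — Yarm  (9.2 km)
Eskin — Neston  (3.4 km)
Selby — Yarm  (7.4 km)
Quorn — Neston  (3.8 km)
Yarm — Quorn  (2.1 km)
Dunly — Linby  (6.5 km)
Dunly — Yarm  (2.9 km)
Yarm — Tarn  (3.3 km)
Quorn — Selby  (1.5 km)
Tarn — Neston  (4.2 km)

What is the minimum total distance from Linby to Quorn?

8.4 km

Shortest distances from Linby:
Linby: 0
Marden: 5.6  (via Linby)
Dunly: 6.5  (via Linby)
Selby: 6.9  (via Marden)
Quorn: 8.4  (via Selby)
Shortest route: Linby → Marden → Selby → Quorn = 8.4 km.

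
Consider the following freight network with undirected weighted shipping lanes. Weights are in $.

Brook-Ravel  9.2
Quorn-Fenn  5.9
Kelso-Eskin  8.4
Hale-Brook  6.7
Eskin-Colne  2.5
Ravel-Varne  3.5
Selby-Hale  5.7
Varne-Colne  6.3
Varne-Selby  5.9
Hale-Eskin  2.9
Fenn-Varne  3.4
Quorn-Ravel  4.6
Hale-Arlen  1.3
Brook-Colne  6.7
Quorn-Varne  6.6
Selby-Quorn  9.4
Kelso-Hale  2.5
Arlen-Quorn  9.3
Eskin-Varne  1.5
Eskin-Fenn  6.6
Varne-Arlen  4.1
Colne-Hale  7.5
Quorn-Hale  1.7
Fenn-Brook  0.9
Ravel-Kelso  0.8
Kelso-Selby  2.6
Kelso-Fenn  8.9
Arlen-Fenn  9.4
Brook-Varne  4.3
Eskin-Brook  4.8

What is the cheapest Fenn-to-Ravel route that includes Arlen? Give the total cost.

$12.1

Shortest Fenn→Arlen: Fenn–Varne–Arlen = 7.5
Best Arlen to Ravel: Arlen–Hale–Kelso–Ravel costing 4.6
Total via Arlen: 7.5 + 4.6 = $12.1.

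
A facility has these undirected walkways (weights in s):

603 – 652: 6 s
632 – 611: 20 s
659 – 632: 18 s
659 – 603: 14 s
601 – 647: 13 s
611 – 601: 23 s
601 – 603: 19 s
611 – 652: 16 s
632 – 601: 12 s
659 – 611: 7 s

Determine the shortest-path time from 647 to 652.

38 s

Settle nodes by increasing distance from 647:
647: 0
601: 13  (via 647)
632: 25  (via 601)
603: 32  (via 601)
611: 36  (via 601)
652: 38  (via 603)
Shortest route: 647 → 601 → 603 → 652 = 38 s.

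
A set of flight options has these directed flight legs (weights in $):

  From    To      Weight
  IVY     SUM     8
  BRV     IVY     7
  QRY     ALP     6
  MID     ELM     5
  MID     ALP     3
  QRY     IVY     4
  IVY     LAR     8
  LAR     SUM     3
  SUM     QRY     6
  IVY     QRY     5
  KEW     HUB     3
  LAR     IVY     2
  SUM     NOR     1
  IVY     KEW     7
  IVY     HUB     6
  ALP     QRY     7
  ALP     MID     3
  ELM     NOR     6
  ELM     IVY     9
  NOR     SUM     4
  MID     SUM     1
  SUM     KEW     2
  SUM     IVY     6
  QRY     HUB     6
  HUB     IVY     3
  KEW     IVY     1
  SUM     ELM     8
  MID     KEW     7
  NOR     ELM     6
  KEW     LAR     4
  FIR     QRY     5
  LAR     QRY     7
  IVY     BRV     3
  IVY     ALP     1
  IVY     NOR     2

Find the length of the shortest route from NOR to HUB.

Running Dijkstra from NOR:
NOR: 0
SUM: 4  (via NOR)
ELM: 6  (via NOR)
KEW: 6  (via SUM)
IVY: 7  (via KEW)
ALP: 8  (via IVY)
HUB: 9  (via KEW)
Shortest route: NOR → SUM → KEW → HUB = $9.

$9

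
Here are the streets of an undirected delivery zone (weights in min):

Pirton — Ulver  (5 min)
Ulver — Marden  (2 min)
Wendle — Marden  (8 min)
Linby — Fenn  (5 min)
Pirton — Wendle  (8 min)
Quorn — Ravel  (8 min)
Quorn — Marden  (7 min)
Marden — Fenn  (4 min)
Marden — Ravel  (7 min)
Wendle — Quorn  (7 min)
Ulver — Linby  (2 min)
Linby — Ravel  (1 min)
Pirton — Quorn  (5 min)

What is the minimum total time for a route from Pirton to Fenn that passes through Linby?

Shortest Pirton→Linby: Pirton → Ulver → Linby = 7
Shortest Linby→Fenn: Linby → Fenn = 5
Total via Linby: 7 + 5 = 12 min.

12 min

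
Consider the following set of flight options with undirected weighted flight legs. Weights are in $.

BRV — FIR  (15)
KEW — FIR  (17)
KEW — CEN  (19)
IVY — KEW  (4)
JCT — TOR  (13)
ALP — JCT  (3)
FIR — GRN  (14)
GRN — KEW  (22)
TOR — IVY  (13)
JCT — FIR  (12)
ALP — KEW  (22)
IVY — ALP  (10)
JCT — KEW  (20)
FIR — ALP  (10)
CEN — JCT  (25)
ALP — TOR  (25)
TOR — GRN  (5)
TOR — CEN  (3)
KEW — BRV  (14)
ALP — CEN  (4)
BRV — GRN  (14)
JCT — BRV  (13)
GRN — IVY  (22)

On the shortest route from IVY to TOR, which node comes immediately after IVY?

TOR

Compare a few routes:
IVY → TOR: 13 = 13
IVY → ALP → CEN → TOR: 10+4+3 = 17
Cheapest is IVY → TOR at $13.
So from IVY the first move is to TOR.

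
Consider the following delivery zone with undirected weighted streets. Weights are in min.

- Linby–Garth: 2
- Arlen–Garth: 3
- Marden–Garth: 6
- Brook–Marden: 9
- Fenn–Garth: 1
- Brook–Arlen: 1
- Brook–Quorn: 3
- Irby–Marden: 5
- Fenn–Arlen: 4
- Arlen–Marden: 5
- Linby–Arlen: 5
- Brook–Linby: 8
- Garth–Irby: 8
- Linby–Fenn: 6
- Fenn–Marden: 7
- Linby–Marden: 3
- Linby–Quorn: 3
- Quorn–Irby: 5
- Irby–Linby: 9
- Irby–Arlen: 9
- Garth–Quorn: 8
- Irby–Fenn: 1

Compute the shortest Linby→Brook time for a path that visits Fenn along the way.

Shortest Linby→Fenn: Linby–Garth–Fenn = 3
Best Fenn to Brook: Fenn–Arlen–Brook costing 5
Total via Fenn: 3 + 5 = 8 min.

8 min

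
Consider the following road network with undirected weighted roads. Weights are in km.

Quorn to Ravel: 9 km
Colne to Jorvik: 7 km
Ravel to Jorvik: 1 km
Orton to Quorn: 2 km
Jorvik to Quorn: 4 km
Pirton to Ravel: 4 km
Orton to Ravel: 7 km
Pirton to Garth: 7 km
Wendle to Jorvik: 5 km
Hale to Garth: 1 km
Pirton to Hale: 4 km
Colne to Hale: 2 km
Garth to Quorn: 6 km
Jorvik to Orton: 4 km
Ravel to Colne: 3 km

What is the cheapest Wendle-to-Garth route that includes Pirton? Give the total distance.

Shortest Wendle→Pirton: Wendle–Jorvik–Ravel–Pirton = 10
Best Pirton to Garth: Pirton–Hale–Garth costing 5
Total via Pirton: 10 + 5 = 15 km.

15 km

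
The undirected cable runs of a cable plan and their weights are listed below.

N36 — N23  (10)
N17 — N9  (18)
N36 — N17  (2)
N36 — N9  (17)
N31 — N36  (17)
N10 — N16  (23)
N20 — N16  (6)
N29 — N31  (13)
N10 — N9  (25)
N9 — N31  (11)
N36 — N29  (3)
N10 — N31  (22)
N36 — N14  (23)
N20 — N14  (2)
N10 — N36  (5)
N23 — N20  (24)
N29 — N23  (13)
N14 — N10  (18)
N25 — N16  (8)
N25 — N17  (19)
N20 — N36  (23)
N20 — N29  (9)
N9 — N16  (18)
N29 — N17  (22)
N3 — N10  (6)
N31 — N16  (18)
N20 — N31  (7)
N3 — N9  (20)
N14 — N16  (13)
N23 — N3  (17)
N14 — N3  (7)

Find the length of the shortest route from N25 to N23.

31

Running Dijkstra from N25:
N25: 0
N16: 8  (via N25)
N20: 14  (via N16)
N14: 16  (via N20)
N17: 19  (via N25)
N36: 21  (via N17)
N31: 21  (via N20)
N29: 23  (via N20)
N3: 23  (via N14)
N9: 26  (via N16)
N10: 26  (via N36)
N23: 31  (via N36)
Shortest route: N25–N17–N36–N23 = 31.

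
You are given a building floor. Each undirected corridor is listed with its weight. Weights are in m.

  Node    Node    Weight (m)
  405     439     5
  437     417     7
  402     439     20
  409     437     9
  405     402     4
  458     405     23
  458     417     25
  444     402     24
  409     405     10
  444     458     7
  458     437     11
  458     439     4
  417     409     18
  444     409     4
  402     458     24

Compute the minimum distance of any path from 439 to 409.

15 m

Compare a few routes:
439 - 458 - 437 - 409: 4+11+9 = 24
439 - 405 - 409: 5+10 = 15
The minimum is 15 m via 439 - 405 - 409.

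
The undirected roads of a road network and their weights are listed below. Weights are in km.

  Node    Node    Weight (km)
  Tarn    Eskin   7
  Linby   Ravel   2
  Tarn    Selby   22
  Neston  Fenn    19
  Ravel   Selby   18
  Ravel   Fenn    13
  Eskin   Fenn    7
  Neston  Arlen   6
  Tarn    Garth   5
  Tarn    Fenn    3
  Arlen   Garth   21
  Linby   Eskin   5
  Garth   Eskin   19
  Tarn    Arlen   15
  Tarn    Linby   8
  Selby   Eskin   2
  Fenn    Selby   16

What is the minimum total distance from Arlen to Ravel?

Settle nodes by increasing distance from Arlen:
Arlen: 0
Neston: 6  (via Arlen)
Tarn: 15  (via Arlen)
Fenn: 18  (via Tarn)
Garth: 20  (via Tarn)
Eskin: 22  (via Tarn)
Linby: 23  (via Tarn)
Selby: 24  (via Eskin)
Ravel: 25  (via Linby)
Shortest route: Arlen → Tarn → Linby → Ravel = 25 km.

25 km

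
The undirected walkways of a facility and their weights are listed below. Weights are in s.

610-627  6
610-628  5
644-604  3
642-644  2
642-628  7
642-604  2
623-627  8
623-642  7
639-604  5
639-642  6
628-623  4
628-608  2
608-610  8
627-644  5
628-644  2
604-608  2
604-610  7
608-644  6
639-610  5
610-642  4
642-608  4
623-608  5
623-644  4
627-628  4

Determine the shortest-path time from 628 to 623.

4 s

Shortest distances from 628:
628: 0
608: 2  (via 628)
644: 2  (via 628)
642: 4  (via 644)
627: 4  (via 628)
623: 4  (via 628)
Shortest route: 628–623 = 4 s.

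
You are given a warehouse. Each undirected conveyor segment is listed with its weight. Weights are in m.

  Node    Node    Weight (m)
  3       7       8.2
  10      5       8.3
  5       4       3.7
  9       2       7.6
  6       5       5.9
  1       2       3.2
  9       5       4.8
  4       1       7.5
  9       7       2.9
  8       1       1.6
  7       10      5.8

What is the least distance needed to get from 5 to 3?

Shortest distances from 5:
5: 0
4: 3.7  (via 5)
9: 4.8  (via 5)
6: 5.9  (via 5)
7: 7.7  (via 9)
10: 8.3  (via 5)
1: 11.2  (via 4)
2: 12.4  (via 9)
8: 12.8  (via 1)
3: 15.9  (via 7)
Shortest route: 5–9–7–3 = 15.9 m.

15.9 m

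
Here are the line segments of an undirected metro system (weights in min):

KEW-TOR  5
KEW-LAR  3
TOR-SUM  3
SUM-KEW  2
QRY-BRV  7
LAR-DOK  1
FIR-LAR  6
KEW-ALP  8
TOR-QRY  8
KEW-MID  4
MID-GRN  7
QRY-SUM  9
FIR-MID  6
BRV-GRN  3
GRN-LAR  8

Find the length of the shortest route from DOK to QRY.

Enumerating some paths:
DOK → LAR → KEW → SUM → TOR → QRY: 1+3+2+3+8 = 17
DOK → LAR → KEW → SUM → QRY: 1+3+2+9 = 15
DOK → LAR → GRN → BRV → QRY: 1+8+3+7 = 19
DOK → LAR → KEW → TOR → QRY: 1+3+5+8 = 17
Cheapest is DOK → LAR → KEW → SUM → QRY at 15 min.

15 min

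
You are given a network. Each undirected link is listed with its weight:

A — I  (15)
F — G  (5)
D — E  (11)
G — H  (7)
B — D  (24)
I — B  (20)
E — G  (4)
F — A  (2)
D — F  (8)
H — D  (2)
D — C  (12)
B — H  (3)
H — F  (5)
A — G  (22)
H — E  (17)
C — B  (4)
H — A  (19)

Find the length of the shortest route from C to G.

14

Running Dijkstra from C:
C: 0
B: 4  (via C)
H: 7  (via B)
D: 9  (via H)
F: 12  (via H)
A: 14  (via F)
G: 14  (via H)
Shortest route: C → B → H → G = 14.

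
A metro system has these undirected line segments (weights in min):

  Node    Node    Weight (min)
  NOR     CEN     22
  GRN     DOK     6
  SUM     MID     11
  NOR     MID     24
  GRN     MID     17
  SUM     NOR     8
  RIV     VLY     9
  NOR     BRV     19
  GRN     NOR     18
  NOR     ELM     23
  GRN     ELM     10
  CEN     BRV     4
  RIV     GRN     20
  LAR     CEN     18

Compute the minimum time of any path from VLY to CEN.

Compare a few routes:
VLY–RIV–GRN–NOR–BRV–CEN: 9+20+18+19+4 = 70
VLY–RIV–GRN–NOR–CEN: 9+20+18+22 = 69
Cheapest is VLY–RIV–GRN–NOR–CEN at 69 min.

69 min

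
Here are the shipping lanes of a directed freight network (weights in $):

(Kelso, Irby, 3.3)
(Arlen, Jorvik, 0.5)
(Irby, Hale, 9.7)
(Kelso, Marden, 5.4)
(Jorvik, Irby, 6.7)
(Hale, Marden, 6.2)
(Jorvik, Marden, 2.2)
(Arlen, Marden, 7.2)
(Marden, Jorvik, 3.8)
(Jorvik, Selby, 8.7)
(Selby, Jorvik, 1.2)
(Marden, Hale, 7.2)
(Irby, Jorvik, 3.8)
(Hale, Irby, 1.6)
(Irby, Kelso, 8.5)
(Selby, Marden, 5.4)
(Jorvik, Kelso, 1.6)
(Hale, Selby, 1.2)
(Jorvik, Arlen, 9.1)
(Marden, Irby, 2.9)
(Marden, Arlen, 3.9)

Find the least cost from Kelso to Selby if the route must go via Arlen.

$18.5

Best Kelso to Arlen: Kelso–Marden–Arlen costing 9.3
Shortest Arlen→Selby: Arlen–Jorvik–Selby = 9.2
Total via Arlen: 9.3 + 9.2 = $18.5.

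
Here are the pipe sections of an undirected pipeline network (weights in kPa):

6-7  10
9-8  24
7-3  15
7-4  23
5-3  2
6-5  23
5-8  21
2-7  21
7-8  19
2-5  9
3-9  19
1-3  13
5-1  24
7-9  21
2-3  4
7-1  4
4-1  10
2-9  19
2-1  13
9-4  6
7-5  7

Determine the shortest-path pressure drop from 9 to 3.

Candidate routes:
9 - 2 - 3: 19+4 = 23
9 - 4 - 1 - 7 - 5 - 3: 6+10+4+7+2 = 29
9 - 3: 19 = 19
Cheapest is 9 - 3 at 19 kPa.

19 kPa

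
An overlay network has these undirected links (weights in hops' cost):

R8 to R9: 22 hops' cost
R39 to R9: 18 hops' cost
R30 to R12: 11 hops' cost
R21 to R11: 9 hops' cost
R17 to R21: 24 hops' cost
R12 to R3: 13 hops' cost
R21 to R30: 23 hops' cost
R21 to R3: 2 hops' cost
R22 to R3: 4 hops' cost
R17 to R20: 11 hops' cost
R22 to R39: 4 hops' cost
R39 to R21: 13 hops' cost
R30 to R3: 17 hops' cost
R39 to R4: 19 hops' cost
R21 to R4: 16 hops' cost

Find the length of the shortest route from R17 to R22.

Enumerating some paths:
R17 → R21 → R3 → R22: 24+2+4 = 30
R17 → R21 → R39 → R22: 24+13+4 = 41
The minimum is 30 hops' cost via R17 → R21 → R3 → R22.

30 hops' cost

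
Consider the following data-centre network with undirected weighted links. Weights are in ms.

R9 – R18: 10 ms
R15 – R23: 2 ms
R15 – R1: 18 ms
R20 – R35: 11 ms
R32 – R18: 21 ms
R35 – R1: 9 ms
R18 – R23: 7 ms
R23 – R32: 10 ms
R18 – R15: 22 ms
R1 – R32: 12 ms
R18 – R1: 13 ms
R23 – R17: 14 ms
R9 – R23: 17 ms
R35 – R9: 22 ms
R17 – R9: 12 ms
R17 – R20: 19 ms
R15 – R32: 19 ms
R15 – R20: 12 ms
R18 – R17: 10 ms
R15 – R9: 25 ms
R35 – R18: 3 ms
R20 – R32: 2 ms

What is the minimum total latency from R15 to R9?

19 ms

Enumerating some paths:
R15 - R23 - R18 - R17 - R9: 2+7+10+12 = 31
R15 - R9: 25 = 25
R15 - R23 - R17 - R9: 2+14+12 = 28
R15 - R23 - R9: 2+17 = 19
The minimum is 19 ms via R15 - R23 - R9.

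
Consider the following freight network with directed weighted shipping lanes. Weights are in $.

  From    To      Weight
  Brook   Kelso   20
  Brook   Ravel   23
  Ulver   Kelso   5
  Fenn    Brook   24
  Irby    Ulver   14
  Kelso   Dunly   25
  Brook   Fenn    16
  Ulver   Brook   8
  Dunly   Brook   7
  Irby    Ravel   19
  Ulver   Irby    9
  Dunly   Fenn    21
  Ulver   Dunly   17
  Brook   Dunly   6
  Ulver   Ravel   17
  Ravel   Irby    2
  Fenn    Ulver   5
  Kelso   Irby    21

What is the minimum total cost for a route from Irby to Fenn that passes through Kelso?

$65

Best Irby to Kelso: Irby–Ulver–Kelso costing 19
Shortest Kelso→Fenn: Kelso–Dunly–Fenn = 46
Total via Kelso: 19 + 46 = $65.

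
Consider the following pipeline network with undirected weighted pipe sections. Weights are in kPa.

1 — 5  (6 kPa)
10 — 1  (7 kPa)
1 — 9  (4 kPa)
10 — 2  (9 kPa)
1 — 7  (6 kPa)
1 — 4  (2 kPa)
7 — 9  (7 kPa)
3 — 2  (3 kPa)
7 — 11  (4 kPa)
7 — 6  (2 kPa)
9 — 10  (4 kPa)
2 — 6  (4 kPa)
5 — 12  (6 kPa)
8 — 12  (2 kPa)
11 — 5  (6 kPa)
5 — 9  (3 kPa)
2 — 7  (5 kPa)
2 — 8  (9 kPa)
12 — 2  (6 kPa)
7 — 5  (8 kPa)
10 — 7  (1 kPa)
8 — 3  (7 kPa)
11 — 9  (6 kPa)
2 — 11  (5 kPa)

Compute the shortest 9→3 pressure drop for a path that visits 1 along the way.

Best 9 to 1: 9 → 1 costing 4
Best 1 to 3: 1 → 7 → 2 → 3 costing 14
Total via 1: 4 + 14 = 18 kPa.

18 kPa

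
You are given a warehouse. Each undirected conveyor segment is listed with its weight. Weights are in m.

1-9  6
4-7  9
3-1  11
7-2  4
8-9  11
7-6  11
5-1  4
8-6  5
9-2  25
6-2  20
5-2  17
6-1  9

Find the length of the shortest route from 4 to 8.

25 m

Candidate routes:
4–7–6–8: 9+11+5 = 25
4–7–6–1–9–8: 9+11+9+6+11 = 46
4–7–2–6–8: 9+4+20+5 = 38
Cheapest is 4–7–6–8 at 25 m.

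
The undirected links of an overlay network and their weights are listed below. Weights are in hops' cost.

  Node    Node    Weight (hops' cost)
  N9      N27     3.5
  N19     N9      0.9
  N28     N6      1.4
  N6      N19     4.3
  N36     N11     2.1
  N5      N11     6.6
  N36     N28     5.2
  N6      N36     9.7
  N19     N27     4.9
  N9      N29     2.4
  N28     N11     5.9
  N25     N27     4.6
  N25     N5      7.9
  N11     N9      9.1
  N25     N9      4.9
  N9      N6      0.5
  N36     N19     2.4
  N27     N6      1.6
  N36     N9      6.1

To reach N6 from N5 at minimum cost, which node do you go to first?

N11

Compare a few routes:
N5 - N11 - N36 - N19 - N9 - N6: 6.6+2.1+2.4+0.9+0.5 = 12.5
N5 - N11 - N28 - N6: 6.6+5.9+1.4 = 13.9
N5 - N25 - N9 - N6: 7.9+4.9+0.5 = 13.3
The minimum is 12.5 hops' cost via N5 - N11 - N36 - N19 - N9 - N6.
So from N5 the first move is to N11.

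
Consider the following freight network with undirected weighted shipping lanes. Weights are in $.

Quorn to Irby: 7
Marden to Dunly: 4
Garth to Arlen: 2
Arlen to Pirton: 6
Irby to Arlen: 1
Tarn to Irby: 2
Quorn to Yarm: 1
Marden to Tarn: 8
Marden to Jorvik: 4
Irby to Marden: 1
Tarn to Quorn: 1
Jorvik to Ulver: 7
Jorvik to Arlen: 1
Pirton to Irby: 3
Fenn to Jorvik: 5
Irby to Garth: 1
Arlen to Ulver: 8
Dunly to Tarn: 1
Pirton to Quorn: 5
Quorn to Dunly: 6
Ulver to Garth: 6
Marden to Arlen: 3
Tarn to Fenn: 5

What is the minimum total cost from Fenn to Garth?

Running Dijkstra from Fenn:
Fenn: 0
Tarn: 5  (via Fenn)
Jorvik: 5  (via Fenn)
Dunly: 6  (via Tarn)
Quorn: 6  (via Tarn)
Arlen: 6  (via Jorvik)
Irby: 7  (via Tarn)
Yarm: 7  (via Quorn)
Marden: 8  (via Irby)
Garth: 8  (via Arlen)
Shortest route: Fenn → Jorvik → Arlen → Garth = $8.

$8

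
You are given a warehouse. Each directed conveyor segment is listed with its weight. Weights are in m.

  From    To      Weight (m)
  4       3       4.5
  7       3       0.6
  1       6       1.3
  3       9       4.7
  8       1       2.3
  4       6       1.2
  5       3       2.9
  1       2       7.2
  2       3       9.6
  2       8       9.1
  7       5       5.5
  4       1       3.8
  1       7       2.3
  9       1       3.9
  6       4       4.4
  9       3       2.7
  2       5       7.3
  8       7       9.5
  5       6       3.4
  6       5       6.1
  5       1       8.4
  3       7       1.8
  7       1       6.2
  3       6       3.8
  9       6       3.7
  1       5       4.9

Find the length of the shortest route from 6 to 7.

Settle nodes by increasing distance from 6:
6: 0
4: 4.4  (via 6)
5: 6.1  (via 6)
1: 8.2  (via 4)
3: 8.9  (via 4)
7: 10.5  (via 1)
Shortest route: 6 → 4 → 1 → 7 = 10.5 m.

10.5 m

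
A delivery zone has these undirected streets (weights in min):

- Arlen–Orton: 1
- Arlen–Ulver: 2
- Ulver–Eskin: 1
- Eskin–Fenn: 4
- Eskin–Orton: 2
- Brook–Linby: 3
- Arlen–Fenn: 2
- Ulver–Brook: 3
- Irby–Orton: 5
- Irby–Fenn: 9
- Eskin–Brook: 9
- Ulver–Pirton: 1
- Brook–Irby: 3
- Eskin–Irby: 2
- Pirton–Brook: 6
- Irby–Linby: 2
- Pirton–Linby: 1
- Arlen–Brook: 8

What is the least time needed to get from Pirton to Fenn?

Compare a few routes:
Pirton → Linby → Irby → Eskin → Fenn: 1+2+2+4 = 9
Pirton → Ulver → Eskin → Fenn: 1+1+4 = 6
Pirton → Ulver → Eskin → Orton → Arlen → Fenn: 1+1+2+1+2 = 7
Pirton → Ulver → Arlen → Fenn: 1+2+2 = 5
Cheapest is Pirton → Ulver → Arlen → Fenn at 5 min.

5 min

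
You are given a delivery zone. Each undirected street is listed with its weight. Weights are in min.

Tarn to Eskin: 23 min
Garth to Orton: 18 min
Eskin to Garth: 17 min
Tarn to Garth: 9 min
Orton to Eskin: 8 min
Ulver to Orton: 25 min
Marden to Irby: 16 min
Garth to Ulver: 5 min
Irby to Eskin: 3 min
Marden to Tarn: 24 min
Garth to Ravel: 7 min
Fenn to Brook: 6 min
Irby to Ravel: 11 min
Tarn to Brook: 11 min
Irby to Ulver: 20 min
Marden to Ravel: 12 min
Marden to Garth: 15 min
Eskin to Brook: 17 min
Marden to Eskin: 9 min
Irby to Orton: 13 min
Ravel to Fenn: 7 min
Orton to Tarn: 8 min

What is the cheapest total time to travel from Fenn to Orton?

Running Dijkstra from Fenn:
Fenn: 0
Brook: 6  (via Fenn)
Ravel: 7  (via Fenn)
Garth: 14  (via Ravel)
Tarn: 17  (via Brook)
Irby: 18  (via Ravel)
Ulver: 19  (via Garth)
Marden: 19  (via Ravel)
Eskin: 21  (via Irby)
Orton: 25  (via Tarn)
Shortest route: Fenn → Brook → Tarn → Orton = 25 min.

25 min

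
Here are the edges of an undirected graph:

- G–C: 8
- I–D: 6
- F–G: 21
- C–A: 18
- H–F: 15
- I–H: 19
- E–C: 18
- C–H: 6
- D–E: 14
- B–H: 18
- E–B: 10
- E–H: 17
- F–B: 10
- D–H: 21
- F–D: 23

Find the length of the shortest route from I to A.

Enumerating some paths:
I–D–H–C–A: 6+21+6+18 = 51
I–H–C–A: 19+6+18 = 43
I–D–E–C–A: 6+14+18+18 = 56
Cheapest is I–H–C–A at 43.

43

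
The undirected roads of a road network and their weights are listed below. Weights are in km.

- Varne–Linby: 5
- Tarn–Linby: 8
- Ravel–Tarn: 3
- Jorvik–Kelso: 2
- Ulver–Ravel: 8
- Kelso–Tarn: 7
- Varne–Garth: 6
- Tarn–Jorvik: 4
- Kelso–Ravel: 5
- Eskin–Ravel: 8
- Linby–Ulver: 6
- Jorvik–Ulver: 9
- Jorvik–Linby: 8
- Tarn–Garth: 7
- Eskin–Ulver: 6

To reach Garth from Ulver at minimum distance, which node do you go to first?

Candidate routes:
Ulver - Ravel - Tarn - Garth: 8+3+7 = 18
Ulver - Linby - Tarn - Garth: 6+8+7 = 21
Ulver - Jorvik - Tarn - Garth: 9+4+7 = 20
Ulver - Linby - Varne - Garth: 6+5+6 = 17
The minimum is 17 km via Ulver - Linby - Varne - Garth.
So from Ulver the first move is to Linby.

Linby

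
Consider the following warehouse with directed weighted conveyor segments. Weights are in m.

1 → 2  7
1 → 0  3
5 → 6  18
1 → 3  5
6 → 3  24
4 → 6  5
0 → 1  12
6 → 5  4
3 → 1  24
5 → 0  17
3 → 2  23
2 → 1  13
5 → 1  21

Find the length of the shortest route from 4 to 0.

26 m

Compare a few routes:
4 → 6 → 5 → 0: 5+4+17 = 26
4 → 6 → 5 → 1 → 0: 5+4+21+3 = 33
Cheapest is 4 → 6 → 5 → 0 at 26 m.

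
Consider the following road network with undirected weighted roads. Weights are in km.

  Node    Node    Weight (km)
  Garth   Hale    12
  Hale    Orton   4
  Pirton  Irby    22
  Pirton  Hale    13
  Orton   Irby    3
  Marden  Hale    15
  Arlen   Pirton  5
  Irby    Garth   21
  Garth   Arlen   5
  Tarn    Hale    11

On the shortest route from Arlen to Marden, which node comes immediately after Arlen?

Garth

Enumerating some paths:
Arlen → Garth → Irby → Orton → Hale → Marden: 5+21+3+4+15 = 48
Arlen → Garth → Hale → Marden: 5+12+15 = 32
Arlen → Pirton → Hale → Marden: 5+13+15 = 33
The minimum is 32 km via Arlen → Garth → Hale → Marden.
So from Arlen the first move is to Garth.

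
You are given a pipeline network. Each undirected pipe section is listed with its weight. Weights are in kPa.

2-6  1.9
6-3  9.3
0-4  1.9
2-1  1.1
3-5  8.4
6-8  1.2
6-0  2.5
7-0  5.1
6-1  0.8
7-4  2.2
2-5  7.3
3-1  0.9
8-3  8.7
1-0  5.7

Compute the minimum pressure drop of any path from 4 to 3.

Running Dijkstra from 4:
4: 0
0: 1.9  (via 4)
7: 2.2  (via 4)
6: 4.4  (via 0)
1: 5.2  (via 6)
8: 5.6  (via 6)
3: 6.1  (via 1)
Shortest route: 4 → 0 → 6 → 1 → 3 = 6.1 kPa.

6.1 kPa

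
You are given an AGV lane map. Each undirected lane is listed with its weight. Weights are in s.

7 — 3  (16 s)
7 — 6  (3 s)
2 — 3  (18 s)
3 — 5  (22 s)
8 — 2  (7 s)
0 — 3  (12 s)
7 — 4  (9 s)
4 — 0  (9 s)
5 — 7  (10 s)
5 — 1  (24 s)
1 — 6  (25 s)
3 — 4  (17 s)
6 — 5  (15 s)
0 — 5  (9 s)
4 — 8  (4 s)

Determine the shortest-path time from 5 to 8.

Candidate routes:
5–0–4–8: 9+9+4 = 22
5–7–4–8: 10+9+4 = 23
Cheapest is 5–0–4–8 at 22 s.

22 s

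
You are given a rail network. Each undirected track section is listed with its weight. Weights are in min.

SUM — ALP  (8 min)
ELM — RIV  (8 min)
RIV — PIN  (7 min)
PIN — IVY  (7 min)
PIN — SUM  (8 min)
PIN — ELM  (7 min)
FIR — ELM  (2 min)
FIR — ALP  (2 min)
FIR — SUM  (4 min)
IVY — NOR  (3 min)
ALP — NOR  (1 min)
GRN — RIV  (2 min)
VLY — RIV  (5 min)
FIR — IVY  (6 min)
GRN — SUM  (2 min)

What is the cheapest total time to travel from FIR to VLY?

Running Dijkstra from FIR:
FIR: 0
ALP: 2  (via FIR)
ELM: 2  (via FIR)
NOR: 3  (via ALP)
SUM: 4  (via FIR)
IVY: 6  (via FIR)
GRN: 6  (via SUM)
RIV: 8  (via GRN)
PIN: 9  (via ELM)
VLY: 13  (via RIV)
Shortest route: FIR → SUM → GRN → RIV → VLY = 13 min.

13 min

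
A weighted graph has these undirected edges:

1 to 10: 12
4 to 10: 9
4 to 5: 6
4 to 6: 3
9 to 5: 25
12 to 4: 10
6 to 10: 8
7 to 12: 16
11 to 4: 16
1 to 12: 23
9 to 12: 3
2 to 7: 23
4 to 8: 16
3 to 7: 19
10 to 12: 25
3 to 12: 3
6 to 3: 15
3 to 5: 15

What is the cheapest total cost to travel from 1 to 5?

Enumerating some paths:
1–10–6–4–5: 12+8+3+6 = 29
1–10–4–5: 12+9+6 = 27
1–12–3–5: 23+3+15 = 41
1–12–4–5: 23+10+6 = 39
The minimum is 27 via 1–10–4–5.

27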